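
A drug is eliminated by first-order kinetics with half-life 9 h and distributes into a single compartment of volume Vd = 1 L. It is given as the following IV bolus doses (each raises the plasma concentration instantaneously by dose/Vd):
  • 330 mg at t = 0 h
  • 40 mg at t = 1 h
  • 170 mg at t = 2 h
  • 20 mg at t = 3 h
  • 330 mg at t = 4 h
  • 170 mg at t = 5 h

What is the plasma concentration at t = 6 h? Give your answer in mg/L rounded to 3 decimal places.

816.193 mg/L

k = ln 2 / 9 = 0.07702 per h
Dose 1 (330 mg at t=0 h): 330·exp(−0.07702·6) = 207.887 mg/L
Dose 2 (40 mg at t=1 h): 40·exp(−0.07702·5) = 27.216 mg/L
Dose 3 (170 mg at t=2 h): 170·exp(−0.07702·4) = 124.927 mg/L
Dose 4 (20 mg at t=3 h): 20·exp(−0.07702·3) = 15.874 mg/L
Dose 5 (330 mg at t=4 h): 330·exp(−0.07702·2) = 282.891 mg/L
Dose 6 (170 mg at t=5 h): 170·exp(−0.07702·1) = 157.399 mg/L
C(6) = 207.887 + 27.216 + 124.927 + 15.874 + 282.891 + 157.399 = 816.193 mg/L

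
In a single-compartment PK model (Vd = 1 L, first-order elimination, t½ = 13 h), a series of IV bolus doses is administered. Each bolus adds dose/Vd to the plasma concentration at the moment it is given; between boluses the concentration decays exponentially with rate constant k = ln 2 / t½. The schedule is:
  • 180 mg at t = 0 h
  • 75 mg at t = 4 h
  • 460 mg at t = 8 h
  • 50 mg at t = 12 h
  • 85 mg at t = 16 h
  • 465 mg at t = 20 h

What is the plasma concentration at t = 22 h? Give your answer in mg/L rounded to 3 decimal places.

k = ln 2 / 13 = 0.05332 per h
Dose 1 (180 mg at t=0 h): 180·exp(−0.05332·22) = 55.698 mg/L
Dose 2 (75 mg at t=4 h): 75·exp(−0.05332·18) = 28.724 mg/L
Dose 3 (460 mg at t=8 h): 460·exp(−0.05332·14) = 218.058 mg/L
Dose 4 (50 mg at t=12 h): 50·exp(−0.05332·10) = 29.337 mg/L
Dose 5 (85 mg at t=16 h): 85·exp(−0.05332·6) = 61.728 mg/L
Dose 6 (465 mg at t=20 h): 465·exp(−0.05332·2) = 417.966 mg/L
C(22) = 55.698 + 28.724 + 218.058 + 29.337 + 61.728 + 417.966 = 811.510 mg/L

811.510 mg/L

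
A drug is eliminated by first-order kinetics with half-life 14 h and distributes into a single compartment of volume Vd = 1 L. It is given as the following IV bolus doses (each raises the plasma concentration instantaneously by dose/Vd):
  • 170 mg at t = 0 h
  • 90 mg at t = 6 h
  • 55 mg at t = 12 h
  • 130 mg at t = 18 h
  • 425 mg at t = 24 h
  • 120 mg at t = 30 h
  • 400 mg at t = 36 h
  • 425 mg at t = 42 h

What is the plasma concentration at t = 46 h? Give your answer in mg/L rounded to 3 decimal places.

k = ln 2 / 14 = 0.04951 per h
Dose 1 (170 mg at t=0 h): 170·exp(−0.04951·46) = 17.432 mg/L
Dose 2 (90 mg at t=6 h): 90·exp(−0.04951·40) = 12.421 mg/L
Dose 3 (55 mg at t=12 h): 55·exp(−0.04951·34) = 10.216 mg/L
Dose 4 (130 mg at t=18 h): 130·exp(−0.04951·28) = 32.500 mg/L
Dose 5 (425 mg at t=24 h): 425·exp(−0.04951·22) = 143.002 mg/L
Dose 6 (120 mg at t=30 h): 120·exp(−0.04951·16) = 54.343 mg/L
Dose 7 (400 mg at t=36 h): 400·exp(−0.04951·10) = 243.803 mg/L
Dose 8 (425 mg at t=42 h): 425·exp(−0.04951·4) = 348.643 mg/L
C(46) = 17.432 + 12.421 + 10.216 + 32.500 + 143.002 + 54.343 + 243.803 + 348.643 = 862.360 mg/L

862.360 mg/L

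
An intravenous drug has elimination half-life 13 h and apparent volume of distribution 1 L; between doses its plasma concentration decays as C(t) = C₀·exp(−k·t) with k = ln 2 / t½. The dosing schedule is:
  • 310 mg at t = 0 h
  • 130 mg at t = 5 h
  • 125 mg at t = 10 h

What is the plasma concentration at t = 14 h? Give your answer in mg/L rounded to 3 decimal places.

328.396 mg/L

k = ln 2 / 13 = 0.05332 per h
Dose 1 (310 mg at t=0 h): 310·exp(−0.05332·14) = 146.952 mg/L
Dose 2 (130 mg at t=5 h): 130·exp(−0.05332·9) = 80.452 mg/L
Dose 3 (125 mg at t=10 h): 125·exp(−0.05332·4) = 100.992 mg/L
C(14) = 146.952 + 80.452 + 100.992 = 328.396 mg/L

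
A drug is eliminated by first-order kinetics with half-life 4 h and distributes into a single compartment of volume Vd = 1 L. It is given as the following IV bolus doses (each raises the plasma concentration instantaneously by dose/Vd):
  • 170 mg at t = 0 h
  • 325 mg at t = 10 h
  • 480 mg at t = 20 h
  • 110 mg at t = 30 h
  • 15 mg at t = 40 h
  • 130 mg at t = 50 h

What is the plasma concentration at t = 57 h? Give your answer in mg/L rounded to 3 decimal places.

41.351 mg/L

k = ln 2 / 4 = 0.17329 per h
Dose 1 (170 mg at t=0 h): 170·exp(−0.17329·57) = 0.009 mg/L
Dose 2 (325 mg at t=10 h): 325·exp(−0.17329·47) = 0.094 mg/L
Dose 3 (480 mg at t=20 h): 480·exp(−0.17329·37) = 0.788 mg/L
Dose 4 (110 mg at t=30 h): 110·exp(−0.17329·27) = 1.022 mg/L
Dose 5 (15 mg at t=40 h): 15·exp(−0.17329·17) = 0.788 mg/L
Dose 6 (130 mg at t=50 h): 130·exp(−0.17329·7) = 38.649 mg/L
C(57) = 0.009 + 0.094 + 0.788 + 1.022 + 0.788 + 38.649 = 41.351 mg/L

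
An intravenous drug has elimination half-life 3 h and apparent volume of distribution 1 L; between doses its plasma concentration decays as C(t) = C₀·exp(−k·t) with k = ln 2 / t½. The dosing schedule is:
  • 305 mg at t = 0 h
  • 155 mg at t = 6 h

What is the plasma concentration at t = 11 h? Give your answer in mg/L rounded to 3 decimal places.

72.839 mg/L

k = ln 2 / 3 = 0.23105 per h
Dose 1 (305 mg at t=0 h): 305·exp(−0.23105·11) = 24.017 mg/L
Dose 2 (155 mg at t=6 h): 155·exp(−0.23105·5) = 48.822 mg/L
C(11) = 24.017 + 48.822 = 72.839 mg/L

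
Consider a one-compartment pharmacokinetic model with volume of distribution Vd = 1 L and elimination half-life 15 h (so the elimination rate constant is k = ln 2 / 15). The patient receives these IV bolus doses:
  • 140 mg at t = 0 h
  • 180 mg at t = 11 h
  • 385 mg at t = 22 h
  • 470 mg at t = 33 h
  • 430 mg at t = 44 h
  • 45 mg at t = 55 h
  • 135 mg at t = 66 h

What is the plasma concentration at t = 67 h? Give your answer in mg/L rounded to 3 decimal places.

468.966 mg/L

k = ln 2 / 15 = 0.04621 per h
Dose 1 (140 mg at t=0 h): 140·exp(−0.04621·67) = 6.332 mg/L
Dose 2 (180 mg at t=11 h): 180·exp(−0.04621·56) = 13.534 mg/L
Dose 3 (385 mg at t=22 h): 385·exp(−0.04621·45) = 48.125 mg/L
Dose 4 (470 mg at t=33 h): 470·exp(−0.04621·34) = 97.670 mg/L
Dose 5 (430 mg at t=44 h): 430·exp(−0.04621·23) = 148.556 mg/L
Dose 6 (45 mg at t=55 h): 45·exp(−0.04621·12) = 25.846 mg/L
Dose 7 (135 mg at t=66 h): 135·exp(−0.04621·1) = 128.904 mg/L
C(67) = 6.332 + 13.534 + 48.125 + 97.670 + 148.556 + 25.846 + 128.904 = 468.966 mg/L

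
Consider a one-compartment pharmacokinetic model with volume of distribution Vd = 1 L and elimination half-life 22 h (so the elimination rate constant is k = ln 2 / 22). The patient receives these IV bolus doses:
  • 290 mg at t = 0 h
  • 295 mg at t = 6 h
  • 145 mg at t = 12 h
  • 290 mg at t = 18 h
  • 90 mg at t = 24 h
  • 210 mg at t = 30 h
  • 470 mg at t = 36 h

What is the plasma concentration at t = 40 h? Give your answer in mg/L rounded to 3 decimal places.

1010.270 mg/L

k = ln 2 / 22 = 0.03151 per h
Dose 1 (290 mg at t=0 h): 290·exp(−0.03151·40) = 82.238 mg/L
Dose 2 (295 mg at t=6 h): 295·exp(−0.03151·34) = 101.063 mg/L
Dose 3 (145 mg at t=12 h): 145·exp(−0.03151·28) = 60.012 mg/L
Dose 4 (290 mg at t=18 h): 290·exp(−0.03151·22) = 145.000 mg/L
Dose 5 (90 mg at t=24 h): 90·exp(−0.03151·16) = 54.364 mg/L
Dose 6 (210 mg at t=30 h): 210·exp(−0.03151·10) = 153.245 mg/L
Dose 7 (470 mg at t=36 h): 470·exp(−0.03151·4) = 414.348 mg/L
C(40) = 82.238 + 101.063 + 60.012 + 145.000 + 54.364 + 153.245 + 414.348 = 1010.270 mg/L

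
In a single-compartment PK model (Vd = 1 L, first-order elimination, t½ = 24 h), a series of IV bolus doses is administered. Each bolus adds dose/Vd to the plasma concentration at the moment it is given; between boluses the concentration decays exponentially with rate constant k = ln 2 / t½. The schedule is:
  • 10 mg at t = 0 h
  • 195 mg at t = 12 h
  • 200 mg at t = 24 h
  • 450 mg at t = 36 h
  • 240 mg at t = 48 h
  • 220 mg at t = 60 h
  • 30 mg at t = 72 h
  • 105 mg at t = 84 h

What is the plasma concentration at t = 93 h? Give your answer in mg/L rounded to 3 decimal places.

k = ln 2 / 24 = 0.02888 per h
Dose 1 (10 mg at t=0 h): 10·exp(−0.02888·93) = 0.682 mg/L
Dose 2 (195 mg at t=12 h): 195·exp(−0.02888·81) = 18.796 mg/L
Dose 3 (200 mg at t=24 h): 200·exp(−0.02888·69) = 27.263 mg/L
Dose 4 (450 mg at t=36 h): 450·exp(−0.02888·57) = 86.749 mg/L
Dose 5 (240 mg at t=48 h): 240·exp(−0.02888·45) = 65.430 mg/L
Dose 6 (220 mg at t=60 h): 220·exp(−0.02888·33) = 84.822 mg/L
Dose 7 (30 mg at t=72 h): 30·exp(−0.02888·21) = 16.358 mg/L
Dose 8 (105 mg at t=84 h): 105·exp(−0.02888·9) = 80.966 mg/L
C(93) = 0.682 + 18.796 + 27.263 + 86.749 + 65.430 + 84.822 + 16.358 + 80.966 = 381.065 mg/L

381.065 mg/L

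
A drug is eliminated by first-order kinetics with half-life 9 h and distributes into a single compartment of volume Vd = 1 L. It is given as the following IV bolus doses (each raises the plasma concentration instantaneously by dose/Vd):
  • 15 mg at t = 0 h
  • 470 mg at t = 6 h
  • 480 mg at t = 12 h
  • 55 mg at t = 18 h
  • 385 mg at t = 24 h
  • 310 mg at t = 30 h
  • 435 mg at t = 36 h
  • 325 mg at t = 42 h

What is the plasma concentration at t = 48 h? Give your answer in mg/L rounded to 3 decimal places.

k = ln 2 / 9 = 0.07702 per h
Dose 1 (15 mg at t=0 h): 15·exp(−0.07702·48) = 0.372 mg/L
Dose 2 (470 mg at t=6 h): 470·exp(−0.07702·42) = 18.505 mg/L
Dose 3 (480 mg at t=12 h): 480·exp(−0.07702·36) = 30.000 mg/L
Dose 4 (55 mg at t=18 h): 55·exp(−0.07702·30) = 5.457 mg/L
Dose 5 (385 mg at t=24 h): 385·exp(−0.07702·24) = 60.634 mg/L
Dose 6 (310 mg at t=30 h): 310·exp(−0.07702·18) = 77.500 mg/L
Dose 7 (435 mg at t=36 h): 435·exp(−0.07702·12) = 172.630 mg/L
Dose 8 (325 mg at t=42 h): 325·exp(−0.07702·6) = 204.737 mg/L
C(48) = 0.372 + 18.505 + 30.000 + 5.457 + 60.634 + 77.500 + 172.630 + 204.737 = 569.835 mg/L

569.835 mg/L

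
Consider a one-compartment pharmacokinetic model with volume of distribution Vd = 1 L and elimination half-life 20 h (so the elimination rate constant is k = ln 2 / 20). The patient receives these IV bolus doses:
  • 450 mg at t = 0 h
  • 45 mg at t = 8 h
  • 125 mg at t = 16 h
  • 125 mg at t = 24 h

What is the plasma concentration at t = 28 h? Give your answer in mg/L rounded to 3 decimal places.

384.306 mg/L

k = ln 2 / 20 = 0.03466 per h
Dose 1 (450 mg at t=0 h): 450·exp(−0.03466·28) = 170.518 mg/L
Dose 2 (45 mg at t=8 h): 45·exp(−0.03466·20) = 22.500 mg/L
Dose 3 (125 mg at t=16 h): 125·exp(−0.03466·12) = 82.469 mg/L
Dose 4 (125 mg at t=24 h): 125·exp(−0.03466·4) = 108.819 mg/L
C(28) = 170.518 + 22.500 + 82.469 + 108.819 = 384.306 mg/L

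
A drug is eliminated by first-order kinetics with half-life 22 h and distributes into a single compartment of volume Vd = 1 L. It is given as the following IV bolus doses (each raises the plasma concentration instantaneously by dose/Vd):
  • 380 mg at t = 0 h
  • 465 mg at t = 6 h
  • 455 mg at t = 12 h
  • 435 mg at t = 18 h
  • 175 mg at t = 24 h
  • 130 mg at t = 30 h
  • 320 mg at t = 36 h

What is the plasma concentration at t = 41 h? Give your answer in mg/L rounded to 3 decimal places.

k = ln 2 / 22 = 0.03151 per h
Dose 1 (380 mg at t=0 h): 380·exp(−0.03151·41) = 104.417 mg/L
Dose 2 (465 mg at t=6 h): 465·exp(−0.03151·35) = 154.362 mg/L
Dose 3 (455 mg at t=12 h): 455·exp(−0.03151·29) = 182.473 mg/L
Dose 4 (435 mg at t=18 h): 435·exp(−0.03151·23) = 210.754 mg/L
Dose 5 (175 mg at t=24 h): 175·exp(−0.03151·17) = 102.429 mg/L
Dose 6 (130 mg at t=30 h): 130·exp(−0.03151·11) = 91.924 mg/L
Dose 7 (320 mg at t=36 h): 320·exp(−0.03151·5) = 273.359 mg/L
C(41) = 104.417 + 154.362 + 182.473 + 210.754 + 102.429 + 91.924 + 273.359 = 1119.720 mg/L

1119.720 mg/L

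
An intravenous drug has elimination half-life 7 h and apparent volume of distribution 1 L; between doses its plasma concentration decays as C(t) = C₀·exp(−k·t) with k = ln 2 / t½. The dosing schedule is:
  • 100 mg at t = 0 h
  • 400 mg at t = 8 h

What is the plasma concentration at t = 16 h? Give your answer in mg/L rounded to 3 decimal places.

201.653 mg/L

k = ln 2 / 7 = 0.09902 per h
Dose 1 (100 mg at t=0 h): 100·exp(−0.09902·16) = 20.508 mg/L
Dose 2 (400 mg at t=8 h): 400·exp(−0.09902·8) = 181.145 mg/L
C(16) = 20.508 + 181.145 = 201.653 mg/L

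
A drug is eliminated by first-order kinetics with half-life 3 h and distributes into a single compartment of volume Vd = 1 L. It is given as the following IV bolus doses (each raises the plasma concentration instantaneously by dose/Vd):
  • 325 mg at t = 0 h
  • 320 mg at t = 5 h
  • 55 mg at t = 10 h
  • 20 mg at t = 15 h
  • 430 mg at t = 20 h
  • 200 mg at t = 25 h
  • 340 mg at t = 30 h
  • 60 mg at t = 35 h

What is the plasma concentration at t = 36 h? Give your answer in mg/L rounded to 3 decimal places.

k = ln 2 / 3 = 0.23105 per h
Dose 1 (325 mg at t=0 h): 325·exp(−0.23105·36) = 0.079 mg/L
Dose 2 (320 mg at t=5 h): 320·exp(−0.23105·31) = 0.248 mg/L
Dose 3 (55 mg at t=10 h): 55·exp(−0.23105·26) = 0.135 mg/L
Dose 4 (20 mg at t=15 h): 20·exp(−0.23105·21) = 0.156 mg/L
Dose 5 (430 mg at t=20 h): 430·exp(−0.23105·16) = 10.665 mg/L
Dose 6 (200 mg at t=25 h): 200·exp(−0.23105·11) = 15.749 mg/L
Dose 7 (340 mg at t=30 h): 340·exp(−0.23105·6) = 85.000 mg/L
Dose 8 (60 mg at t=35 h): 60·exp(−0.23105·1) = 47.622 mg/L
C(36) = 0.079 + 0.248 + 0.135 + 0.156 + 10.665 + 15.749 + 85.000 + 47.622 = 159.655 mg/L

159.655 mg/L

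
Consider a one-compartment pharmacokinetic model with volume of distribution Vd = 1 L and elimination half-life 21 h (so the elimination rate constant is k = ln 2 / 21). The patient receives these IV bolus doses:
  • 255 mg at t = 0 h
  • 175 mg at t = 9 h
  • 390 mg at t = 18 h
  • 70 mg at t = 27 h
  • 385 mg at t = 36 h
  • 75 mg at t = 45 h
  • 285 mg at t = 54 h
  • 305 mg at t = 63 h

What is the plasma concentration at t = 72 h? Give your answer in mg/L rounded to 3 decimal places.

659.060 mg/L

k = ln 2 / 21 = 0.03301 per h
Dose 1 (255 mg at t=0 h): 255·exp(−0.03301·72) = 23.683 mg/L
Dose 2 (175 mg at t=9 h): 175·exp(−0.03301·63) = 21.875 mg/L
Dose 3 (390 mg at t=18 h): 390·exp(−0.03301·54) = 65.613 mg/L
Dose 4 (70 mg at t=27 h): 70·exp(−0.03301·45) = 15.850 mg/L
Dose 5 (385 mg at t=36 h): 385·exp(−0.03301·36) = 117.330 mg/L
Dose 6 (75 mg at t=45 h): 75·exp(−0.03301·27) = 30.763 mg/L
Dose 7 (285 mg at t=54 h): 285·exp(−0.03301·18) = 157.333 mg/L
Dose 8 (305 mg at t=63 h): 305·exp(−0.03301·9) = 226.614 mg/L
C(72) = 23.683 + 21.875 + 65.613 + 15.850 + 117.330 + 30.763 + 157.333 + 226.614 = 659.060 mg/L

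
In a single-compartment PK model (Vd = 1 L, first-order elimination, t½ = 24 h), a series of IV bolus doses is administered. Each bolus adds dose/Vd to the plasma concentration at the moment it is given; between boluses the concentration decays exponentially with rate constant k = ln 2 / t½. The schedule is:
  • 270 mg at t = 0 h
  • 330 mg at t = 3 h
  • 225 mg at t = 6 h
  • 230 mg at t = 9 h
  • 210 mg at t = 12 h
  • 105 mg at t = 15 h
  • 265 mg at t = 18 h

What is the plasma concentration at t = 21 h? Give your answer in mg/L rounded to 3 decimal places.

1145.199 mg/L

k = ln 2 / 24 = 0.02888 per h
Dose 1 (270 mg at t=0 h): 270·exp(−0.02888·21) = 147.219 mg/L
Dose 2 (330 mg at t=3 h): 330·exp(−0.02888·18) = 196.219 mg/L
Dose 3 (225 mg at t=6 h): 225·exp(−0.02888·15) = 145.894 mg/L
Dose 4 (230 mg at t=9 h): 230·exp(−0.02888·12) = 162.635 mg/L
Dose 5 (210 mg at t=12 h): 210·exp(−0.02888·9) = 161.932 mg/L
Dose 6 (105 mg at t=15 h): 105·exp(−0.02888·6) = 88.294 mg/L
Dose 7 (265 mg at t=18 h): 265·exp(−0.02888·3) = 243.006 mg/L
C(21) = 147.219 + 196.219 + 145.894 + 162.635 + 161.932 + 88.294 + 243.006 = 1145.199 mg/L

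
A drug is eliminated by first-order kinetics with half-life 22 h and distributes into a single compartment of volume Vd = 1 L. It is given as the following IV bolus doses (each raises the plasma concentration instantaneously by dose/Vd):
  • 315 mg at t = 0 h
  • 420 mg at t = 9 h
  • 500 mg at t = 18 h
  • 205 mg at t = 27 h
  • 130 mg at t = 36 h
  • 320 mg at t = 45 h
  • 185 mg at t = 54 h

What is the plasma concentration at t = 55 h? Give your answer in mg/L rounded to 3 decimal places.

879.184 mg/L

k = ln 2 / 22 = 0.03151 per h
Dose 1 (315 mg at t=0 h): 315·exp(−0.03151·55) = 55.685 mg/L
Dose 2 (420 mg at t=9 h): 420·exp(−0.03151·46) = 98.588 mg/L
Dose 3 (500 mg at t=18 h): 500·exp(−0.03151·37) = 155.845 mg/L
Dose 4 (205 mg at t=27 h): 205·exp(−0.03151·28) = 84.845 mg/L
Dose 5 (130 mg at t=36 h): 130·exp(−0.03151·19) = 71.444 mg/L
Dose 6 (320 mg at t=45 h): 320·exp(−0.03151·10) = 233.517 mg/L
Dose 7 (185 mg at t=54 h): 185·exp(−0.03151·1) = 179.262 mg/L
C(55) = 55.685 + 98.588 + 155.845 + 84.845 + 71.444 + 233.517 + 179.262 = 879.184 mg/L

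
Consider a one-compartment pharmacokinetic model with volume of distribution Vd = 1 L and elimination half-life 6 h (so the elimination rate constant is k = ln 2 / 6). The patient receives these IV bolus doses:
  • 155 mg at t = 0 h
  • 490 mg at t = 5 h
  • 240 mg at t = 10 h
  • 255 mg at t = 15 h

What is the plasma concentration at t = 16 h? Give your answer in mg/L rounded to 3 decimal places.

509.092 mg/L

k = ln 2 / 6 = 0.11552 per h
Dose 1 (155 mg at t=0 h): 155·exp(−0.11552·16) = 24.411 mg/L
Dose 2 (490 mg at t=5 h): 490·exp(−0.11552·11) = 137.502 mg/L
Dose 3 (240 mg at t=10 h): 240·exp(−0.11552·6) = 120.000 mg/L
Dose 4 (255 mg at t=15 h): 255·exp(−0.11552·1) = 227.179 mg/L
C(16) = 24.411 + 137.502 + 120.000 + 227.179 = 509.092 mg/L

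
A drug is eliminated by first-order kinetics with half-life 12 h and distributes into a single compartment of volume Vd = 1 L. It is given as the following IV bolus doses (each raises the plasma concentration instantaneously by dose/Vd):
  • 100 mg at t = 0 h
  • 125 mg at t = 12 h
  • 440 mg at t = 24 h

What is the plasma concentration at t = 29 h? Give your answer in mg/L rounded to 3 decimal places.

k = ln 2 / 12 = 0.05776 per h
Dose 1 (100 mg at t=0 h): 100·exp(−0.05776·29) = 18.729 mg/L
Dose 2 (125 mg at t=12 h): 125·exp(−0.05776·17) = 46.822 mg/L
Dose 3 (440 mg at t=24 h): 440·exp(−0.05776·5) = 329.628 mg/L
C(29) = 18.729 + 46.822 + 329.628 = 395.178 mg/L

395.178 mg/L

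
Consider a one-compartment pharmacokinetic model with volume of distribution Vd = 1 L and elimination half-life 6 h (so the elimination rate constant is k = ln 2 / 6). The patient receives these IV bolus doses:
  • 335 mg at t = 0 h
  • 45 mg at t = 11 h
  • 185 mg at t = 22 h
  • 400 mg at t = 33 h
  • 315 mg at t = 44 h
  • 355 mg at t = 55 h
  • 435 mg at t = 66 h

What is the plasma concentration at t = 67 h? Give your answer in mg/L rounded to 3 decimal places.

507.501 mg/L

k = ln 2 / 6 = 0.11552 per h
Dose 1 (335 mg at t=0 h): 335·exp(−0.11552·67) = 0.146 mg/L
Dose 2 (45 mg at t=11 h): 45·exp(−0.11552·56) = 0.070 mg/L
Dose 3 (185 mg at t=22 h): 185·exp(−0.11552·45) = 1.022 mg/L
Dose 4 (400 mg at t=33 h): 400·exp(−0.11552·34) = 7.875 mg/L
Dose 5 (315 mg at t=44 h): 315·exp(−0.11552·23) = 22.098 mg/L
Dose 6 (355 mg at t=55 h): 355·exp(−0.11552·12) = 88.750 mg/L
Dose 7 (435 mg at t=66 h): 435·exp(−0.11552·1) = 387.541 mg/L
C(67) = 0.146 + 0.070 + 1.022 + 7.875 + 22.098 + 88.750 + 387.541 = 507.501 mg/L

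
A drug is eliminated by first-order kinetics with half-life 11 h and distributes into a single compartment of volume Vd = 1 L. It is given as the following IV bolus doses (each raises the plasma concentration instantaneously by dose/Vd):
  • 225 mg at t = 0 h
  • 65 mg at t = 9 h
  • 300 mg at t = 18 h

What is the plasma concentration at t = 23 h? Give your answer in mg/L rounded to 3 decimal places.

k = ln 2 / 11 = 0.06301 per h
Dose 1 (225 mg at t=0 h): 225·exp(−0.06301·23) = 52.815 mg/L
Dose 2 (65 mg at t=9 h): 65·exp(−0.06301·14) = 26.902 mg/L
Dose 3 (300 mg at t=18 h): 300·exp(−0.06301·5) = 218.922 mg/L
C(23) = 52.815 + 26.902 + 218.922 = 298.639 mg/L

298.639 mg/L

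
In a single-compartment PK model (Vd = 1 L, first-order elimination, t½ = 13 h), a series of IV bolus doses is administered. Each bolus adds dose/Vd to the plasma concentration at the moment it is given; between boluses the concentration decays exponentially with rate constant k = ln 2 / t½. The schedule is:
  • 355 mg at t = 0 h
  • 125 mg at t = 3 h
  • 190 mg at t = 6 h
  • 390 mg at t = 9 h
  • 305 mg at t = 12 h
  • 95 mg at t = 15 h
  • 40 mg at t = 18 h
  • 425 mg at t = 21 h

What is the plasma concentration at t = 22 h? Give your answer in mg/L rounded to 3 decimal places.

k = ln 2 / 13 = 0.05332 per h
Dose 1 (355 mg at t=0 h): 355·exp(−0.05332·22) = 109.848 mg/L
Dose 2 (125 mg at t=3 h): 125·exp(−0.05332·19) = 45.388 mg/L
Dose 3 (190 mg at t=6 h): 190·exp(−0.05332·16) = 80.957 mg/L
Dose 4 (390 mg at t=9 h): 390·exp(−0.05332·13) = 195.000 mg/L
Dose 5 (305 mg at t=12 h): 305·exp(−0.05332·10) = 178.953 mg/L
Dose 6 (95 mg at t=15 h): 95·exp(−0.05332·7) = 65.408 mg/L
Dose 7 (40 mg at t=18 h): 40·exp(−0.05332·4) = 32.317 mg/L
Dose 8 (425 mg at t=21 h): 425·exp(−0.05332·1) = 402.933 mg/L
C(22) = 109.848 + 45.388 + 80.957 + 195.000 + 178.953 + 65.408 + 32.317 + 402.933 = 1110.804 mg/L

1110.804 mg/L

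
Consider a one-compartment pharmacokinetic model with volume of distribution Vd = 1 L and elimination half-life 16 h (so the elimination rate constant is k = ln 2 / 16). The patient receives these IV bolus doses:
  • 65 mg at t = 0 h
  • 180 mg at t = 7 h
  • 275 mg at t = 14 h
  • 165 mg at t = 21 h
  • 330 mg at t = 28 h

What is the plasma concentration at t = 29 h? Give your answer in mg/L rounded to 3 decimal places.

k = ln 2 / 16 = 0.04332 per h
Dose 1 (65 mg at t=0 h): 65·exp(−0.04332·29) = 18.505 mg/L
Dose 2 (180 mg at t=7 h): 180·exp(−0.04332·22) = 69.399 mg/L
Dose 3 (275 mg at t=14 h): 275·exp(−0.04332·15) = 143.588 mg/L
Dose 4 (165 mg at t=21 h): 165·exp(−0.04332·8) = 116.673 mg/L
Dose 5 (330 mg at t=28 h): 330·exp(−0.04332·1) = 316.009 mg/L
C(29) = 18.505 + 69.399 + 143.588 + 116.673 + 316.009 = 664.174 mg/L

664.174 mg/L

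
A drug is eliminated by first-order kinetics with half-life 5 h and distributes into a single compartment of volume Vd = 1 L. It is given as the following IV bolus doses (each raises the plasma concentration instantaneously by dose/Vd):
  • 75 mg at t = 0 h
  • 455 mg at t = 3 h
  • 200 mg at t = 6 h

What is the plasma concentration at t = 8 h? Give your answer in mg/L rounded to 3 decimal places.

403.812 mg/L

k = ln 2 / 5 = 0.13863 per h
Dose 1 (75 mg at t=0 h): 75·exp(−0.13863·8) = 24.741 mg/L
Dose 2 (455 mg at t=3 h): 455·exp(−0.13863·5) = 227.500 mg/L
Dose 3 (200 mg at t=6 h): 200·exp(−0.13863·2) = 151.572 mg/L
C(8) = 24.741 + 227.500 + 151.572 = 403.812 mg/L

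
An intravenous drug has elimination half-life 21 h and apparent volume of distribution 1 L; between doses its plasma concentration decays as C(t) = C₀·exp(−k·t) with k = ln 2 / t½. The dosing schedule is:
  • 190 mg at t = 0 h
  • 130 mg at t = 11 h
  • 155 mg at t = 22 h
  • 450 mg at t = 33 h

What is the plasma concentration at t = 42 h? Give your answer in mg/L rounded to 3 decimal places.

508.676 mg/L

k = ln 2 / 21 = 0.03301 per h
Dose 1 (190 mg at t=0 h): 190·exp(−0.03301·42) = 47.500 mg/L
Dose 2 (130 mg at t=11 h): 130·exp(−0.03301·31) = 46.727 mg/L
Dose 3 (155 mg at t=22 h): 155·exp(−0.03301·20) = 80.101 mg/L
Dose 4 (450 mg at t=33 h): 450·exp(−0.03301·9) = 334.349 mg/L
C(42) = 47.500 + 46.727 + 80.101 + 334.349 = 508.676 mg/L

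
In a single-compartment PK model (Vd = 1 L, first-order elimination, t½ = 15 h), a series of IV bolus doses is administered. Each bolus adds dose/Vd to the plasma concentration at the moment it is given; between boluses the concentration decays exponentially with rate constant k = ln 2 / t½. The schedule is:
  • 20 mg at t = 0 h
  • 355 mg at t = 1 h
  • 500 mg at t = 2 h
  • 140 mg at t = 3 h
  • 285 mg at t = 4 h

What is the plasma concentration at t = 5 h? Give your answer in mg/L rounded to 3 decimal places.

1146.010 mg/L

k = ln 2 / 15 = 0.04621 per h
Dose 1 (20 mg at t=0 h): 20·exp(−0.04621·5) = 15.874 mg/L
Dose 2 (355 mg at t=1 h): 355·exp(−0.04621·4) = 295.089 mg/L
Dose 3 (500 mg at t=2 h): 500·exp(−0.04621·3) = 435.275 mg/L
Dose 4 (140 mg at t=3 h): 140·exp(−0.04621·2) = 127.641 mg/L
Dose 5 (285 mg at t=4 h): 285·exp(−0.04621·1) = 272.130 mg/L
C(5) = 15.874 + 295.089 + 435.275 + 127.641 + 272.130 = 1146.010 mg/L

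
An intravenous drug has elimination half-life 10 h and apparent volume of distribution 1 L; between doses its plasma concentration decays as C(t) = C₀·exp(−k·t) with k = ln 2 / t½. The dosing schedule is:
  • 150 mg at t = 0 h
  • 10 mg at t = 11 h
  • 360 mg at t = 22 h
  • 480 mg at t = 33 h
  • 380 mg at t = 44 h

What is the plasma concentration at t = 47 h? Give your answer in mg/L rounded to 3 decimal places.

k = ln 2 / 10 = 0.06931 per h
Dose 1 (150 mg at t=0 h): 150·exp(−0.06931·47) = 5.771 mg/L
Dose 2 (10 mg at t=11 h): 10·exp(−0.06931·36) = 0.825 mg/L
Dose 3 (360 mg at t=22 h): 360·exp(−0.06931·25) = 63.640 mg/L
Dose 4 (480 mg at t=33 h): 480·exp(−0.06931·14) = 181.886 mg/L
Dose 5 (380 mg at t=44 h): 380·exp(−0.06931·3) = 308.656 mg/L
C(47) = 5.771 + 0.825 + 63.640 + 181.886 + 308.656 = 560.777 mg/L

560.777 mg/L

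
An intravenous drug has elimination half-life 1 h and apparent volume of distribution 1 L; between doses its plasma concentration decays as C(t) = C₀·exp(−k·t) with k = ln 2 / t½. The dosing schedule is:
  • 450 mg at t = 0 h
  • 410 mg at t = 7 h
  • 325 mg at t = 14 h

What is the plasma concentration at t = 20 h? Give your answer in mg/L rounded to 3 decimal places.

k = ln 2 / 1 = 0.69315 per h
Dose 1 (450 mg at t=0 h): 450·exp(−0.69315·20) = 0.000 mg/L
Dose 2 (410 mg at t=7 h): 410·exp(−0.69315·13) = 0.050 mg/L
Dose 3 (325 mg at t=14 h): 325·exp(−0.69315·6) = 5.078 mg/L
C(20) = 0.000 + 0.050 + 5.078 = 5.129 mg/L

5.129 mg/L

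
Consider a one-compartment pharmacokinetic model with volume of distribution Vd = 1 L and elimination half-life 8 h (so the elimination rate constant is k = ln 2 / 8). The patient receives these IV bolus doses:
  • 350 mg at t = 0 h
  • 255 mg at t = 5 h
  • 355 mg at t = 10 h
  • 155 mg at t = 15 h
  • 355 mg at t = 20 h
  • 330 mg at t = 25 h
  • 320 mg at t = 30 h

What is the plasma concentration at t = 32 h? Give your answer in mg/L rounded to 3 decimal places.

k = ln 2 / 8 = 0.08664 per h
Dose 1 (350 mg at t=0 h): 350·exp(−0.08664·32) = 21.875 mg/L
Dose 2 (255 mg at t=5 h): 255·exp(−0.08664·27) = 24.579 mg/L
Dose 3 (355 mg at t=10 h): 355·exp(−0.08664·22) = 52.771 mg/L
Dose 4 (155 mg at t=15 h): 155·exp(−0.08664·17) = 35.534 mg/L
Dose 5 (355 mg at t=20 h): 355·exp(−0.08664·12) = 125.511 mg/L
Dose 6 (330 mg at t=25 h): 330·exp(−0.08664·7) = 179.934 mg/L
Dose 7 (320 mg at t=30 h): 320·exp(−0.08664·2) = 269.087 mg/L
C(32) = 21.875 + 24.579 + 52.771 + 35.534 + 125.511 + 179.934 + 269.087 = 709.291 mg/L

709.291 mg/L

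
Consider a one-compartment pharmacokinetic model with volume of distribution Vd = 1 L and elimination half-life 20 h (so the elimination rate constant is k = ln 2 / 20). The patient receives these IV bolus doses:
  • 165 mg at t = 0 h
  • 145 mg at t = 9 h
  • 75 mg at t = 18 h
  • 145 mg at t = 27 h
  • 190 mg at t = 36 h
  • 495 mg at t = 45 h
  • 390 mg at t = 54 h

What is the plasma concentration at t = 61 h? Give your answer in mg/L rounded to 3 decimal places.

k = ln 2 / 20 = 0.03466 per h
Dose 1 (165 mg at t=0 h): 165·exp(−0.03466·61) = 19.922 mg/L
Dose 2 (145 mg at t=9 h): 145·exp(−0.03466·52) = 23.916 mg/L
Dose 3 (75 mg at t=18 h): 75·exp(−0.03466·43) = 16.898 mg/L
Dose 4 (145 mg at t=27 h): 145·exp(−0.03466·34) = 44.629 mg/L
Dose 5 (190 mg at t=36 h): 190·exp(−0.03466·25) = 79.885 mg/L
Dose 6 (495 mg at t=45 h): 495·exp(−0.03466·16) = 284.303 mg/L
Dose 7 (390 mg at t=54 h): 390·exp(−0.03466·7) = 305.988 mg/L
C(61) = 19.922 + 23.916 + 16.898 + 44.629 + 79.885 + 284.303 + 305.988 = 775.542 mg/L

775.542 mg/L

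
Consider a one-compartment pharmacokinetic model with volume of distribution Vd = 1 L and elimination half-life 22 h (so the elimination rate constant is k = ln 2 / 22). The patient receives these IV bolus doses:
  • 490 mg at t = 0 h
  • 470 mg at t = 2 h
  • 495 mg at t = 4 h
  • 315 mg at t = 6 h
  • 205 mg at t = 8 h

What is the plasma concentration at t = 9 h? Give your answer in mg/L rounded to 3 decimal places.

k = ln 2 / 22 = 0.03151 per h
Dose 1 (490 mg at t=0 h): 490·exp(−0.03151·9) = 369.018 mg/L
Dose 2 (470 mg at t=2 h): 470·exp(−0.03151·7) = 376.978 mg/L
Dose 3 (495 mg at t=4 h): 495·exp(−0.03151·5) = 422.853 mg/L
Dose 4 (315 mg at t=6 h): 315·exp(−0.03151·3) = 286.590 mg/L
Dose 5 (205 mg at t=8 h): 205·exp(−0.03151·1) = 198.642 mg/L
C(9) = 369.018 + 376.978 + 422.853 + 286.590 + 198.642 = 1654.080 mg/L

1654.080 mg/L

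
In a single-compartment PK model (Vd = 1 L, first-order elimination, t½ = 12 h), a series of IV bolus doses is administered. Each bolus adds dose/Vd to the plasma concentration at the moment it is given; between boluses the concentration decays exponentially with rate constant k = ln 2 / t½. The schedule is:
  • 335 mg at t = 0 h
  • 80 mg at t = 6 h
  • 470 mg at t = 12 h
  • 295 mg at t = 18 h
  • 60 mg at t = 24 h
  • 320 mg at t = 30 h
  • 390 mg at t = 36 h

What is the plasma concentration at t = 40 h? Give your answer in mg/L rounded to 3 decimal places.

733.450 mg/L

k = ln 2 / 12 = 0.05776 per h
Dose 1 (335 mg at t=0 h): 335·exp(−0.05776·40) = 33.236 mg/L
Dose 2 (80 mg at t=6 h): 80·exp(−0.05776·34) = 11.225 mg/L
Dose 3 (470 mg at t=12 h): 470·exp(−0.05776·28) = 93.260 mg/L
Dose 4 (295 mg at t=18 h): 295·exp(−0.05776·22) = 82.782 mg/L
Dose 5 (60 mg at t=24 h): 60·exp(−0.05776·16) = 23.811 mg/L
Dose 6 (320 mg at t=30 h): 320·exp(−0.05776·10) = 179.594 mg/L
Dose 7 (390 mg at t=36 h): 390·exp(−0.05776·4) = 309.543 mg/L
C(40) = 33.236 + 11.225 + 93.260 + 82.782 + 23.811 + 179.594 + 309.543 = 733.450 mg/L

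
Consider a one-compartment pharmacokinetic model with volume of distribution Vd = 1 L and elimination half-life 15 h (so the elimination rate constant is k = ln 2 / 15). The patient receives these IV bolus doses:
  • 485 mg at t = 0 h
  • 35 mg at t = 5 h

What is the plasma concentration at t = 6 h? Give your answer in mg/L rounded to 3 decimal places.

k = ln 2 / 15 = 0.04621 per h
Dose 1 (485 mg at t=0 h): 485·exp(−0.04621·6) = 367.561 mg/L
Dose 2 (35 mg at t=5 h): 35·exp(−0.04621·1) = 33.419 mg/L
C(6) = 367.561 + 33.419 = 400.981 mg/L

400.981 mg/L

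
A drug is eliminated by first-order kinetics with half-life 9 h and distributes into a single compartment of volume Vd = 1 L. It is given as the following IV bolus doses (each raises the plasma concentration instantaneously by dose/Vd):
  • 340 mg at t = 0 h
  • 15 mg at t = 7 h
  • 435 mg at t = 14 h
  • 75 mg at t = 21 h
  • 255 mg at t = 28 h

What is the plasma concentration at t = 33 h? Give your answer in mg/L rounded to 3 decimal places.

332.752 mg/L

k = ln 2 / 9 = 0.07702 per h
Dose 1 (340 mg at t=0 h): 340·exp(−0.07702·33) = 26.773 mg/L
Dose 2 (15 mg at t=7 h): 15·exp(−0.07702·26) = 2.025 mg/L
Dose 3 (435 mg at t=14 h): 435·exp(−0.07702·19) = 100.689 mg/L
Dose 4 (75 mg at t=21 h): 75·exp(−0.07702·12) = 29.764 mg/L
Dose 5 (255 mg at t=28 h): 255·exp(−0.07702·5) = 173.501 mg/L
C(33) = 26.773 + 2.025 + 100.689 + 29.764 + 173.501 = 332.752 mg/L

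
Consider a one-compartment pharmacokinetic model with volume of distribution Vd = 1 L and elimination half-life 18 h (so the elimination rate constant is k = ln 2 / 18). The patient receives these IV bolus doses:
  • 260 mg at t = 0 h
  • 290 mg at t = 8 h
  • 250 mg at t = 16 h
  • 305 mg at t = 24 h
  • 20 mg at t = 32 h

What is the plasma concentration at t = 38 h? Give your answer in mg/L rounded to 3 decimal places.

k = ln 2 / 18 = 0.03851 per h
Dose 1 (260 mg at t=0 h): 260·exp(−0.03851·38) = 60.182 mg/L
Dose 2 (290 mg at t=8 h): 290·exp(−0.03851·30) = 91.344 mg/L
Dose 3 (250 mg at t=16 h): 250·exp(−0.03851·22) = 107.155 mg/L
Dose 4 (305 mg at t=24 h): 305·exp(−0.03851·14) = 177.896 mg/L
Dose 5 (20 mg at t=32 h): 20·exp(−0.03851·6) = 15.874 mg/L
C(38) = 60.182 + 91.344 + 107.155 + 177.896 + 15.874 = 452.451 mg/L

452.451 mg/L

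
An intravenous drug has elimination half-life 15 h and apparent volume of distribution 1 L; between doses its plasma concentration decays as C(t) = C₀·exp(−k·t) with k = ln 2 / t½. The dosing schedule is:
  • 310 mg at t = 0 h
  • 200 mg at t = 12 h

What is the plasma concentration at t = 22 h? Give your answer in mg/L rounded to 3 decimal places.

k = ln 2 / 15 = 0.04621 per h
Dose 1 (310 mg at t=0 h): 310·exp(−0.04621·22) = 112.163 mg/L
Dose 2 (200 mg at t=12 h): 200·exp(−0.04621·10) = 125.992 mg/L
C(22) = 112.163 + 125.992 = 238.155 mg/L

238.155 mg/L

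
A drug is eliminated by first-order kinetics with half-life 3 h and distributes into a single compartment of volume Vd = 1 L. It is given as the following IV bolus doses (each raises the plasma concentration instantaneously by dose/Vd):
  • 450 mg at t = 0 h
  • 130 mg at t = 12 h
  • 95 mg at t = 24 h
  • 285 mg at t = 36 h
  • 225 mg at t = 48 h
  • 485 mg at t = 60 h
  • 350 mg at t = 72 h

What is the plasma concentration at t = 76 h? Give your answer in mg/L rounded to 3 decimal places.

k = ln 2 / 3 = 0.23105 per h
Dose 1 (450 mg at t=0 h): 450·exp(−0.23105·76) = 0.000 mg/L
Dose 2 (130 mg at t=12 h): 130·exp(−0.23105·64) = 0.000 mg/L
Dose 3 (95 mg at t=24 h): 95·exp(−0.23105·52) = 0.001 mg/L
Dose 4 (285 mg at t=36 h): 285·exp(−0.23105·40) = 0.028 mg/L
Dose 5 (225 mg at t=48 h): 225·exp(−0.23105·28) = 0.349 mg/L
Dose 6 (485 mg at t=60 h): 485·exp(−0.23105·16) = 12.030 mg/L
Dose 7 (350 mg at t=72 h): 350·exp(−0.23105·4) = 138.898 mg/L
C(76) = 0.000 + 0.000 + 0.001 + 0.028 + 0.349 + 12.030 + 138.898 = 151.304 mg/L

151.304 mg/L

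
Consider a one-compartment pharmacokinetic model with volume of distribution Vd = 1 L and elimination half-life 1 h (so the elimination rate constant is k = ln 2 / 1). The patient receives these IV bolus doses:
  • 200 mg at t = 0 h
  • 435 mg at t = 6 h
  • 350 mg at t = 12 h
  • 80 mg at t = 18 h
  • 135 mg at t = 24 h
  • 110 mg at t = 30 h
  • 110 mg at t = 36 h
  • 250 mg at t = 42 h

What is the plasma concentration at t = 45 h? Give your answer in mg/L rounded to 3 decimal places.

k = ln 2 / 1 = 0.69315 per h
Dose 1 (200 mg at t=0 h): 200·exp(−0.69315·45) = 0.000 mg/L
Dose 2 (435 mg at t=6 h): 435·exp(−0.69315·39) = 0.000 mg/L
Dose 3 (350 mg at t=12 h): 350·exp(−0.69315·33) = 0.000 mg/L
Dose 4 (80 mg at t=18 h): 80·exp(−0.69315·27) = 0.000 mg/L
Dose 5 (135 mg at t=24 h): 135·exp(−0.69315·21) = 0.000 mg/L
Dose 6 (110 mg at t=30 h): 110·exp(−0.69315·15) = 0.003 mg/L
Dose 7 (110 mg at t=36 h): 110·exp(−0.69315·9) = 0.215 mg/L
Dose 8 (250 mg at t=42 h): 250·exp(−0.69315·3) = 31.250 mg/L
C(45) = 0.000 + 0.000 + 0.000 + 0.000 + 0.000 + 0.003 + 0.215 + 31.250 = 31.468 mg/L

31.468 mg/L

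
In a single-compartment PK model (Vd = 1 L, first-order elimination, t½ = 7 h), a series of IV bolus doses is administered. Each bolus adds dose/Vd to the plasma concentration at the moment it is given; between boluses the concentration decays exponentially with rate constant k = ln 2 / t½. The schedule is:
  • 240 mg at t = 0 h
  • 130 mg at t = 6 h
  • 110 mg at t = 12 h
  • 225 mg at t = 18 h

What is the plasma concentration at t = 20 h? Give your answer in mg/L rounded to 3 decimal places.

k = ln 2 / 7 = 0.09902 per h
Dose 1 (240 mg at t=0 h): 240·exp(−0.09902·20) = 33.123 mg/L
Dose 2 (130 mg at t=6 h): 130·exp(−0.09902·14) = 32.500 mg/L
Dose 3 (110 mg at t=12 h): 110·exp(−0.09902·8) = 49.815 mg/L
Dose 4 (225 mg at t=18 h): 225·exp(−0.09902·2) = 184.575 mg/L
C(20) = 33.123 + 32.500 + 49.815 + 184.575 = 300.013 mg/L

300.013 mg/L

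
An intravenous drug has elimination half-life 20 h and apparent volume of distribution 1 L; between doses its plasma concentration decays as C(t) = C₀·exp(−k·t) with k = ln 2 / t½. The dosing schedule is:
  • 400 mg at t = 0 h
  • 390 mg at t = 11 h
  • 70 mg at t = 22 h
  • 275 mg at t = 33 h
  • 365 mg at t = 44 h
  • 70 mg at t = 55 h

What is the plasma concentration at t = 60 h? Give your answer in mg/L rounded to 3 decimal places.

k = ln 2 / 20 = 0.03466 per h
Dose 1 (400 mg at t=0 h): 400·exp(−0.03466·60) = 50.000 mg/L
Dose 2 (390 mg at t=11 h): 390·exp(−0.03466·49) = 71.374 mg/L
Dose 3 (70 mg at t=22 h): 70·exp(−0.03466·38) = 18.756 mg/L
Dose 4 (275 mg at t=33 h): 275·exp(−0.03466·27) = 107.880 mg/L
Dose 5 (365 mg at t=44 h): 365·exp(−0.03466·16) = 209.637 mg/L
Dose 6 (70 mg at t=55 h): 70·exp(−0.03466·5) = 58.863 mg/L
C(60) = 50.000 + 71.374 + 18.756 + 107.880 + 209.637 + 58.863 = 516.511 mg/L

516.511 mg/L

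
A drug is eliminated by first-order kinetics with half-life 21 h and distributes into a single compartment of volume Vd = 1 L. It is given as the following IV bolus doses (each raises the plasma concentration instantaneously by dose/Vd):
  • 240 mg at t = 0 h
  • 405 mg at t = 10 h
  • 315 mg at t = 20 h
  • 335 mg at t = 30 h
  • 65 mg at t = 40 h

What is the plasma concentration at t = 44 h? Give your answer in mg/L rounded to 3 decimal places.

k = ln 2 / 21 = 0.03301 per h
Dose 1 (240 mg at t=0 h): 240·exp(−0.03301·44) = 56.167 mg/L
Dose 2 (405 mg at t=10 h): 405·exp(−0.03301·34) = 131.848 mg/L
Dose 3 (315 mg at t=20 h): 315·exp(−0.03301·24) = 142.651 mg/L
Dose 4 (335 mg at t=30 h): 335·exp(−0.03301·14) = 211.037 mg/L
Dose 5 (65 mg at t=40 h): 65·exp(−0.03301·4) = 56.961 mg/L
C(44) = 56.167 + 131.848 + 142.651 + 211.037 + 56.961 = 598.664 mg/L

598.664 mg/L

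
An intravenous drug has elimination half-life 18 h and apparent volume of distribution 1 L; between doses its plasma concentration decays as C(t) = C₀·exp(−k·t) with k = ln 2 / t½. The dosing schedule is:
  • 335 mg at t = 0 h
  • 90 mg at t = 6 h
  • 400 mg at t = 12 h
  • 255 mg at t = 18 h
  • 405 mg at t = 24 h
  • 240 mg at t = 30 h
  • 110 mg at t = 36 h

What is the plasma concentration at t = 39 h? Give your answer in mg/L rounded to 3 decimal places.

k = ln 2 / 18 = 0.03851 per h
Dose 1 (335 mg at t=0 h): 335·exp(−0.03851·39) = 74.613 mg/L
Dose 2 (90 mg at t=6 h): 90·exp(−0.03851·33) = 25.255 mg/L
Dose 3 (400 mg at t=12 h): 400·exp(−0.03851·27) = 141.421 mg/L
Dose 4 (255 mg at t=18 h): 255·exp(−0.03851·21) = 113.590 mg/L
Dose 5 (405 mg at t=24 h): 405·exp(−0.03851·15) = 227.299 mg/L
Dose 6 (240 mg at t=30 h): 240·exp(−0.03851·9) = 169.706 mg/L
Dose 7 (110 mg at t=36 h): 110·exp(−0.03851·3) = 97.999 mg/L
C(39) = 74.613 + 25.255 + 141.421 + 113.590 + 227.299 + 169.706 + 97.999 = 849.882 mg/L

849.882 mg/L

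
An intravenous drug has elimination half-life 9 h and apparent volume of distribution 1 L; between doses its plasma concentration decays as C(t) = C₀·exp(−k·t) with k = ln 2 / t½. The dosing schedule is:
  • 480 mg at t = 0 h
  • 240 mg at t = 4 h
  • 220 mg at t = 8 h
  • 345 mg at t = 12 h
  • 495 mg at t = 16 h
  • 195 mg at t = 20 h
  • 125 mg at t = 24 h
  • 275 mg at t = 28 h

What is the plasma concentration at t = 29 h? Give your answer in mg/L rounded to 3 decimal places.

842.284 mg/L

k = ln 2 / 9 = 0.07702 per h
Dose 1 (480 mg at t=0 h): 480·exp(−0.07702·29) = 51.435 mg/L
Dose 2 (240 mg at t=4 h): 240·exp(−0.07702·25) = 34.996 mg/L
Dose 3 (220 mg at t=8 h): 220·exp(−0.07702·21) = 43.654 mg/L
Dose 4 (345 mg at t=12 h): 345·exp(−0.07702·17) = 93.155 mg/L
Dose 5 (495 mg at t=16 h): 495·exp(−0.07702·13) = 181.880 mg/L
Dose 6 (195 mg at t=20 h): 195·exp(−0.07702·9) = 97.500 mg/L
Dose 7 (125 mg at t=24 h): 125·exp(−0.07702·5) = 85.049 mg/L
Dose 8 (275 mg at t=28 h): 275·exp(−0.07702·1) = 254.616 mg/L
C(29) = 51.435 + 34.996 + 43.654 + 93.155 + 181.880 + 97.500 + 85.049 + 254.616 = 842.284 mg/L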